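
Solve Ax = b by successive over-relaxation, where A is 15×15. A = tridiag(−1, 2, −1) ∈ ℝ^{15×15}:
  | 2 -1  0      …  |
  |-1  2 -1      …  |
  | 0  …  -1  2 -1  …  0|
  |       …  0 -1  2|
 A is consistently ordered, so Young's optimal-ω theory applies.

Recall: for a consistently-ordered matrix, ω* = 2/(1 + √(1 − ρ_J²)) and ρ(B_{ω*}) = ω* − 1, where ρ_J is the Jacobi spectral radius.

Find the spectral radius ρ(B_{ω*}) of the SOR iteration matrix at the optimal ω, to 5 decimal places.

spectrum of D⁻¹(L+U) = {cos(kπ/16) : 1≤k≤15}; ρ_J = cos(π/16) = 0.98079.
√(1−ρ_J²) simplifies to sin(π/16) = 0.195090.
[ω*] 2 ÷ (1 + 0.195090) = 2 ÷ 1.195090 = 1.67351.
[ρ_SOR] ω* − 1 = 0.67351.

ρ_SOR = 0.67351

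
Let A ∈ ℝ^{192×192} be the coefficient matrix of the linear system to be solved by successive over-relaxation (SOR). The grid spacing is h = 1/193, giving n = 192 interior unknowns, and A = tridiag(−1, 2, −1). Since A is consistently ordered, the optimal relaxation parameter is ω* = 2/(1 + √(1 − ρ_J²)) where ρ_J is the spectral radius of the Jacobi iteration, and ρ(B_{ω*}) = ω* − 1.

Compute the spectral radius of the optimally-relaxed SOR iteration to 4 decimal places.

ρ_SOR = 0.9680

n=192: λ(B_J) = 1 − λ(A)/2 = cos(kπ/193); k=1 gives ρ_J = 0.9999.
root = sin(π/193) = 0.01628  (since 1−cos² = sin²).
ω* = 2/(1 + 0.01628) = 2/1.01628 = 1.9680.
At ω = 1.9680 every |λ(B_ω)| = ω−1, so ρ_SOR = 0.9680.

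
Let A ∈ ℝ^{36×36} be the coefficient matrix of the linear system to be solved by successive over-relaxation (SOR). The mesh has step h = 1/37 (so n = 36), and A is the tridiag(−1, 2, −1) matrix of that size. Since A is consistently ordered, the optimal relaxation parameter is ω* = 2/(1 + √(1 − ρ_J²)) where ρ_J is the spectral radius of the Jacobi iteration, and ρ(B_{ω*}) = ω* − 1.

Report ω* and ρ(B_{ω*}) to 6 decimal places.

½·tridiag(1,0,1) at n=36: λ_k = cos(kπ/37); max |λ| at k=1 ⇒ ρ_J = cos(π/37) ≈ 0.996397.
√(1−ρ_J²) simplifies to sin(π/37) = 0.0848059.
[ω*] 2 ÷ (1 + 0.0848059) = 2 ÷ 1.0848059 = 1.843648.
Hence ρ(B_{ω*}) = 1.843648 − 1 = 0.843648.

ω* = 1.843648, ρ_SOR = 0.843648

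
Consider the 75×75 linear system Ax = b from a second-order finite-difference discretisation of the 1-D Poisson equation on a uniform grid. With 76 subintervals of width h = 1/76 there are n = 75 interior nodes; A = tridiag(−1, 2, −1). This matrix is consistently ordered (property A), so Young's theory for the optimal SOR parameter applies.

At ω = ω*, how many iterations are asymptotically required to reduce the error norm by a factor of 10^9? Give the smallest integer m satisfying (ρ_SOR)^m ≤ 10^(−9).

ρ_J = max_k |cos(kπ/76)| = cos(π/76) = 0.9991458
√(1 − cos²(π/76)) = sin(π/76) ≈ 0.0413250.
ω* = 2/(1 + 0.0413250) = 2/1.0413250 = 1.9206300.
ρ_SOR = ω* − 1 = 1.9206300 − 1 = 0.9206300.
ρ_SOR^m ≤ 10^(−9) ⇔ m ≥ 9·ln10/(−ln 0.9206300) = 20.7233/0.0826971 = 250.593; m = ⌈250.593⌉ = 251.

m = 251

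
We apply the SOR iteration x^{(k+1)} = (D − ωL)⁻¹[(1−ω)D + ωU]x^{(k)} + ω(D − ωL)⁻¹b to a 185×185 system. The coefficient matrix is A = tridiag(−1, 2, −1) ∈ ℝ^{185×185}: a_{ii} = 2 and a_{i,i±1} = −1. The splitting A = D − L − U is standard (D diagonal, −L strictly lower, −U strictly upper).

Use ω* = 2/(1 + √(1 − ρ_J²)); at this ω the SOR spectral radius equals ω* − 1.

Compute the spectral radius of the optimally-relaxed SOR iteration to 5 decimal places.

ρ_SOR = 0.96678

B_J for the 185×185 system has eigenvalues cos(kπ/186); ρ_J = cos(π/186) = 0.99986.
√(1−ρ_J²) simplifies to sin(π/186) = 0.016889.
ω* = 2/(1 + 0.016889) = 2/1.016889 = 1.96678.
[ρ_SOR] ω* − 1 = 0.96678.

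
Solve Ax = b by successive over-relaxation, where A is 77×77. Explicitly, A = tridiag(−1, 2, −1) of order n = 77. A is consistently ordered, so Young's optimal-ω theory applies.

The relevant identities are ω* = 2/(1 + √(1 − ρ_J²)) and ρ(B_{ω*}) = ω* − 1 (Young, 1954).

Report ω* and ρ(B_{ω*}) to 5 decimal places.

ω* = 1.92259, ρ_SOR = 0.92259

[ρ_J] n=77: ρ(B_J) = cos(π/(n+1)) = cos(π/78) = 0.99919.
√(1−ρ_J²) simplifies to sin(π/78) = 0.040266.
ω* = 2/(1 + 0.040266) = 2/1.040266 = 1.92259.
Hence ρ(B_{ω*}) = 1.92259 − 1 = 0.92259.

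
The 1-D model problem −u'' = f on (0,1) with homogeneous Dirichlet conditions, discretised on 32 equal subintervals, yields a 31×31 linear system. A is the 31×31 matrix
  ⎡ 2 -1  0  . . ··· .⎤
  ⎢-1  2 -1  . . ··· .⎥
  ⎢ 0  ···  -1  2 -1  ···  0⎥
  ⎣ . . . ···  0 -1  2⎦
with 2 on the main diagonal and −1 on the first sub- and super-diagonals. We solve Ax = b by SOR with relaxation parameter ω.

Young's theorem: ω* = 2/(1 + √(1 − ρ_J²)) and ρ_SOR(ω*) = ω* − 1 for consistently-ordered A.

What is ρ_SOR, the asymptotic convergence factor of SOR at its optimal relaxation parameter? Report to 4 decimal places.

spectrum of D⁻¹(L+U) = {cos(kπ/32) : 1≤k≤31}; ρ_J = cos(π/32) = 0.9952.
√(1−ρ_J²) = |sin(π/32)| = 0.09802
ω* = 2/(1 + 0.09802) = 2/1.09802 = 1.8215.
ρ_SOR = ω* − 1 ≈ 0.8215.

ρ_SOR = 0.8215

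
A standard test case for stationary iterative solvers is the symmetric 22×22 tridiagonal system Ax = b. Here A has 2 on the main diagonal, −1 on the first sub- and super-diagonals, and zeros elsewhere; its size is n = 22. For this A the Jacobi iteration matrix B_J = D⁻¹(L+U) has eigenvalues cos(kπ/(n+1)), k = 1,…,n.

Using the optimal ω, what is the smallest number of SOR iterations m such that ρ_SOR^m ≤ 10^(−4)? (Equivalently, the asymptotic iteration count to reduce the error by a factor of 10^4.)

m = 34

With n=22, ρ(Jacobi) = cos(π/23) = 0.9906859.
√(1−ρ_J²) simplifies to sin(π/23) = 0.1361666.
Young: ω* = 2/(1+√(1−ρ_J²)) = 2/(1+0.1361666) = 2/1.1361666 = 1.7603052.
ρ_SOR = ω* − 1 = 1.7603052 − 1 = 0.7603052.
Need (0.7603052)^m ≤ 10^(−4): m ≥ 4·ln10/|ln 0.7603052| = 9.21034/0.274035 = 33.610 ⇒ m = 34.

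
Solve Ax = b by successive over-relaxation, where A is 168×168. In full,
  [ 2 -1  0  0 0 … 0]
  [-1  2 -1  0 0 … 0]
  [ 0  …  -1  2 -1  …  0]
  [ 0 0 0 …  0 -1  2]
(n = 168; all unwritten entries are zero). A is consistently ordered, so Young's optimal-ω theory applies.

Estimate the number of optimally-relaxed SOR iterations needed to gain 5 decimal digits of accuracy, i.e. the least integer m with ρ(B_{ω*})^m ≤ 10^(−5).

m = 310

B_J for the 168×168 system has eigenvalues cos(kπ/169); ρ_J = cos(π/169) = 0.9998272.
√(1 − cos²(π/169)) = sin(π/169) ≈ 0.0185882.
ω* = 2/(1+0.0185882) = 1.9635020
At ω = 1.9635020 every |λ(B_ω)| = ω−1, so ρ_SOR = 0.9635020.
(0.9635020)^m ≤ 10^{−5}  ⇒  m·ln(0.9635020) ≤ −5·ln10  ⇒  m ≥ 309.647  ⇒  m = 310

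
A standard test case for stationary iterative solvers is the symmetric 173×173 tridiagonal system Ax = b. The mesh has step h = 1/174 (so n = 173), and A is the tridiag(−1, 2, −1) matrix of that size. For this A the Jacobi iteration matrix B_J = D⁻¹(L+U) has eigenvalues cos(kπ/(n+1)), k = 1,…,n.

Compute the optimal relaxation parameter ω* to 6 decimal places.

ω* = 1.964532

B_J for the 173×173 system has eigenvalues cos(kπ/174); ρ_J = cos(π/174) = 0.999837.
√(1−ρ_J²) simplifies to sin(π/174) = 0.0180541.
Young: ω* = 2/(1+√(1−ρ_J²)) = 2/(1+0.0180541) = 2/1.0180541 = 1.964532.
Hence ρ(B_{ω*}) = 1.964532 − 1 = 0.964532.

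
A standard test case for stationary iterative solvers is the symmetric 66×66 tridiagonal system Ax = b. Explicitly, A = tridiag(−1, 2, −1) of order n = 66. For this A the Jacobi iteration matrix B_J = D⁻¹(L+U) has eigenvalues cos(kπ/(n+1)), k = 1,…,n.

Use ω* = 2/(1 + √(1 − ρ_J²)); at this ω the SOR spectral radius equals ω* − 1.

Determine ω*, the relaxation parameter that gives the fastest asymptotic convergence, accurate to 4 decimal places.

ω* = 1.9105

ρ_J = max_k |cos(kπ/67)| = cos(π/67) = 0.9989
root = sin(π/67) = 0.04687  (since 1−cos² = sin²).
[ω*] 2 ÷ (1 + 0.04687) = 2 ÷ 1.04687 = 1.9105.
and ρ(B_{ω*}) = 1.9105 − 1 = 0.9105.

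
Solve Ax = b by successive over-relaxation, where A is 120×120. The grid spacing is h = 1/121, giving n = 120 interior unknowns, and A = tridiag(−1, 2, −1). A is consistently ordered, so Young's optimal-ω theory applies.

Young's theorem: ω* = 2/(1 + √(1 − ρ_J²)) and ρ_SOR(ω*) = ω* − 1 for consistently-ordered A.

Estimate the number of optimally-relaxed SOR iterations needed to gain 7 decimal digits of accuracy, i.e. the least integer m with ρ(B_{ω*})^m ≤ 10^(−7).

[ρ_J] n=120: ρ(B_J) = cos(π/(n+1)) = cos(π/121) = 0.9996630.
√(1−ρ_J²) = |sin(π/121)| = 0.0259607
Then 2/(1+√(1−ρ_J²)) = 2/(1+0.0259607); ω* = 2/1.0259607 = 1.9493924.
ρ(B_{ω*}) = ω*−1 = 0.9493924
m ≥ 7·ln10 / (−ln 0.9493924) = 310.363; smallest integer m = 311.

m = 311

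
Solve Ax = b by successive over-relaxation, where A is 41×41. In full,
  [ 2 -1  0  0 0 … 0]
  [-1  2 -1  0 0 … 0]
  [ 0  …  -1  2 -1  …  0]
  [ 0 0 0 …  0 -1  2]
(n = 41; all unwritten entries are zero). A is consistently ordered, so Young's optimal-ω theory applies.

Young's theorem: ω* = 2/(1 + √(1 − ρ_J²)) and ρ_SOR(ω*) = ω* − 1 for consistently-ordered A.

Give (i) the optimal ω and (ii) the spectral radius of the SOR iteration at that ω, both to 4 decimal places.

ρ_J = max_k |cos(kπ/42)| = cos(π/42) = 0.9972
1 − cos²(π/42) = sin²(π/42) ⇒ √(1−ρ_J²) = sin(π/42) = 0.07473.
ω* = 2/(1 + 0.07473) = 2/1.07473 = 1.8609.
ρ_SOR = ω* − 1 = 1.8609 − 1 = 0.8609.

ω* = 1.8609, ρ_SOR = 0.8609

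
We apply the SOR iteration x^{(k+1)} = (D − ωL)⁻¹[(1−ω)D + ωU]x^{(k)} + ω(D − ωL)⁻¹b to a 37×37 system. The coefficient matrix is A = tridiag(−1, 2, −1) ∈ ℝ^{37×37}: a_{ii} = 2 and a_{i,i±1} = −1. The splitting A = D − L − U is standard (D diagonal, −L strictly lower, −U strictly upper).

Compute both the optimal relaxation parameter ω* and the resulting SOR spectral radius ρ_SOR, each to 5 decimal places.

ω* = 1.84744, ρ_SOR = 0.84744

B_J for the 37×37 system has eigenvalues cos(kπ/38); ρ_J = cos(π/38) = 0.99658.
√(1 − cos²(π/38)) = sin(π/38) ≈ 0.082579.
ω* = 2/(1+0.082579) = 1.84744
[ρ_SOR] ω* − 1 = 0.84744.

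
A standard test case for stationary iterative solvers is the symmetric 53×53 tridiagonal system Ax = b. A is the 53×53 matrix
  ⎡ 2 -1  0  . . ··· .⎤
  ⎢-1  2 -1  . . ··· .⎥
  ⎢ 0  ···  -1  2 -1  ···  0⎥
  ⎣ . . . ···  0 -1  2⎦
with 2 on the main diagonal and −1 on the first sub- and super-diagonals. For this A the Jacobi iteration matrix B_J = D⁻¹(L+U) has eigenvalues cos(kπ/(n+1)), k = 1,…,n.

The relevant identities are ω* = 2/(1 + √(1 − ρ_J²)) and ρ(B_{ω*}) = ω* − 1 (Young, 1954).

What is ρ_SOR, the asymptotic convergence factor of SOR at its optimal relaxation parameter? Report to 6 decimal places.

With n=53, ρ(Jacobi) = cos(π/54) = 0.998308.
1 − cos²(π/54) = sin²(π/54) ⇒ √(1−ρ_J²) = sin(π/54) = 0.0581448.
So ω* = 2/1.0581448 = 1.890100 (Young).
and ρ(B_{ω*}) = 1.890100 − 1 = 0.890100.

ρ_SOR = 0.890100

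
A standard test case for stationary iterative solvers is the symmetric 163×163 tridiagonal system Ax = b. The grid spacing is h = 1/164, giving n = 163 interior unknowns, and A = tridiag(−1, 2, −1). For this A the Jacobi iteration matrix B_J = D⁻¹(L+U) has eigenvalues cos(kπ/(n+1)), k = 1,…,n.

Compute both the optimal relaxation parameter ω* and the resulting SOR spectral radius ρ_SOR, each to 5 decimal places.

[ρ_J] n=163: ρ(B_J) = cos(π/(n+1)) = cos(π/164) = 0.99982.
root = sin(π/164) = 0.019155  (since 1−cos² = sin²).
[ω*] 2 ÷ (1 + 0.019155) = 2 ÷ 1.019155 = 1.96241.
At ω = 1.96241 every |λ(B_ω)| = ω−1, so ρ_SOR = 0.96241.

ω* = 1.96241, ρ_SOR = 0.96241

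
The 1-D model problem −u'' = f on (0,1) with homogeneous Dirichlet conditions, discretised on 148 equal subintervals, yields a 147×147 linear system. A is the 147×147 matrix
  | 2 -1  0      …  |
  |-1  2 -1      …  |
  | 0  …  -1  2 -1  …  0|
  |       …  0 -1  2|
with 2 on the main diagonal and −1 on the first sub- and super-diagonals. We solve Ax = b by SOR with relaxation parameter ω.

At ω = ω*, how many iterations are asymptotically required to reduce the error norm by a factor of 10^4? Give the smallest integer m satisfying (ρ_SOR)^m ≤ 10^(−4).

With n=147, ρ(Jacobi) = cos(π/148) = 0.9997747.
root = sin(π/148) = 0.0212254  (since 1−cos² = sin²).
Then 2/(1+√(1−ρ_J²)) = 2/(1+0.0212254); ω* = 2/1.0212254 = 1.9584315.
ρ_SOR = ω* − 1 = 1.9584315 − 1 = 0.9584315.
(0.9584315)^m ≤ 10^{−4}  ⇒  m·ln(0.9584315) ≤ −4·ln10  ⇒  m ≥ 216.932  ⇒  m = 217

m = 217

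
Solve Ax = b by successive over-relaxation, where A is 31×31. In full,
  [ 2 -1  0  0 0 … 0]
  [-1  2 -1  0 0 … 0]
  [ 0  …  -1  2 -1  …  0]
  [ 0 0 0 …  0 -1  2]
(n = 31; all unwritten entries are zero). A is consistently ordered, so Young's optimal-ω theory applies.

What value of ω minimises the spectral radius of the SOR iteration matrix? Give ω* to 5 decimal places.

ω* = 1.82147

½·tridiag(1,0,1) at n=31: λ_k = cos(kπ/32); max |λ| at k=1 ⇒ ρ_J = cos(π/32) ≈ 0.99518.
root = sin(π/32) = 0.098017  (since 1−cos² = sin²).
ω* = 2/(1+0.098017) = 1.82147
ρ_SOR = ω* − 1 = 1.82147 − 1 = 0.82147.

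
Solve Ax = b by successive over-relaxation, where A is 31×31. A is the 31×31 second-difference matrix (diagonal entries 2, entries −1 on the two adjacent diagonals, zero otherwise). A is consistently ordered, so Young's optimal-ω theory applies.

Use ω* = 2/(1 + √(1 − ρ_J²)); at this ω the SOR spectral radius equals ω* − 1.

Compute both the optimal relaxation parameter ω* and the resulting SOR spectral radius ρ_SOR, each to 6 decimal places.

With n=31, ρ(Jacobi) = cos(π/32) = 0.995185.
√(1−ρ_J²) simplifies to sin(π/32) = 0.0980171.
[ω*] 2 ÷ (1 + 0.0980171) = 2 ÷ 1.0980171 = 1.821465.
and ρ(B_{ω*}) = 1.821465 − 1 = 0.821465.

ω* = 1.821465, ρ_SOR = 0.821465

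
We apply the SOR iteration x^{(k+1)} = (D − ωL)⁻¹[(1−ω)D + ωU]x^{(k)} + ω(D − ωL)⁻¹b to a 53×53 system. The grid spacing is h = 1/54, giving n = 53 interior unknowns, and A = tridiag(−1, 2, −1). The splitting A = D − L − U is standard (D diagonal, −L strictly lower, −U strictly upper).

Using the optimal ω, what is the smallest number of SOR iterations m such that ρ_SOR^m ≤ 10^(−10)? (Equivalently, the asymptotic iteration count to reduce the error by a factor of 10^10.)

m = 198

n=53: λ(B_J) = 1 − λ(A)/2 = cos(kπ/54); k=1 gives ρ_J = 0.9983082.
√(1−ρ_J²) = |sin(π/54)| = 0.0581448
ω* = 2/(1 + 0.0581448) = 2/1.0581448 = 1.8901005.
and ρ(B_{ω*}) = 1.8901005 − 1 = 0.8901005.
m ≥ 10·ln10 / (−ln 0.8901005) = 197.781; smallest integer m = 198.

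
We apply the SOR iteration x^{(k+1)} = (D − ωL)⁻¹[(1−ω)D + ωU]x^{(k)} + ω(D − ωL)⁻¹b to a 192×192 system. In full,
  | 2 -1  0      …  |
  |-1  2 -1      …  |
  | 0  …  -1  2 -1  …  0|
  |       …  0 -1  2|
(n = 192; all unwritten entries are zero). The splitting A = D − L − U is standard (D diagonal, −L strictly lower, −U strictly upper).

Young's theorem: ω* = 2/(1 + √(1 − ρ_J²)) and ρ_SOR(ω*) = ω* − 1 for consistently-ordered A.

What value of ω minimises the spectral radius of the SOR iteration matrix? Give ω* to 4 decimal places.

½·tridiag(1,0,1) at n=192: λ_k = cos(kπ/193); max |λ| at k=1 ⇒ ρ_J = cos(π/193) ≈ 0.9999.
√(1−ρ_J²) simplifies to sin(π/193) = 0.01628.
[ω*] 2 ÷ (1 + 0.01628) = 2 ÷ 1.01628 = 1.9680.
At ω = 1.9680 every |λ(B_ω)| = ω−1, so ρ_SOR = 0.9680.

ω* = 1.9680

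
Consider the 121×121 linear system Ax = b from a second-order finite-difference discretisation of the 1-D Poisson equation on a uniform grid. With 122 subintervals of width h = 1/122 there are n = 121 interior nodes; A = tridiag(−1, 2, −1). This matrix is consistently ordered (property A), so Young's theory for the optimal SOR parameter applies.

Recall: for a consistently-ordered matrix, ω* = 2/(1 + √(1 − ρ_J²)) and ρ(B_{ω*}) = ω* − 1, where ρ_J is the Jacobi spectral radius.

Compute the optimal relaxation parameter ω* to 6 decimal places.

spectrum of D⁻¹(L+U) = {cos(kπ/122) : 1≤k≤121}; ρ_J = cos(π/122) = 0.999668.
root = sin(π/122) = 0.0257479  (since 1−cos² = sin²).
ω* = 2 / (1 + 0.0257479) = 2 / 1.0257479 ≈ 1.949797.
ρ_SOR = ω* − 1 ≈ 0.949797.

ω* = 1.949797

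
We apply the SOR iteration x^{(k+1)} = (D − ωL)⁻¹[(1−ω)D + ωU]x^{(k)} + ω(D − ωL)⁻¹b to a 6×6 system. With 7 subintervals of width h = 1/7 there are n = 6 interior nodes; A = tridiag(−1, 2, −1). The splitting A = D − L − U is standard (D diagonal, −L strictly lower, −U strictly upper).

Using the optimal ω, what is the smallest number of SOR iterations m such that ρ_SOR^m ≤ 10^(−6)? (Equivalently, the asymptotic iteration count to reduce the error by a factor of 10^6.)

m = 15

½·tridiag(1,0,1) at n=6: λ_k = cos(kπ/7); max |λ| at k=1 ⇒ ρ_J = cos(π/7) ≈ 0.9009689.
root = sin(π/7) = 0.4338837  (since 1−cos² = sin²).
Then 2/(1+√(1−ρ_J²)) = 2/(1+0.4338837); ω* = 2/1.4338837 = 1.3948133.
ρ(B_{ω*}) = ω*−1 = 0.3948133
m ≥ 6·ln10 / (−ln 0.3948133) = 14.866; smallest integer m = 15.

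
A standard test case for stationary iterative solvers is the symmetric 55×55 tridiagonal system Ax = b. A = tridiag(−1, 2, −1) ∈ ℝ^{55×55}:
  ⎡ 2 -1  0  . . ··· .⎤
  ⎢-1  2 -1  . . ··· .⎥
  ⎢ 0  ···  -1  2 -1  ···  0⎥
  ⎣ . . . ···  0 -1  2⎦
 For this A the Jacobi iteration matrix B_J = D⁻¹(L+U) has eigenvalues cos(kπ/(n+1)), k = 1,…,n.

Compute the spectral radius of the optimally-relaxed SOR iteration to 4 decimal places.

½·tridiag(1,0,1) at n=55: λ_k = cos(kπ/56); max |λ| at k=1 ⇒ ρ_J = cos(π/56) ≈ 0.9984.
1 − cos²(π/56) = sin²(π/56) ⇒ √(1−ρ_J²) = sin(π/56) = 0.05607.
[ω*] 2 ÷ (1 + 0.05607) = 2 ÷ 1.05607 = 1.8938.
and ρ(B_{ω*}) = 1.8938 − 1 = 0.8938.

ρ_SOR = 0.8938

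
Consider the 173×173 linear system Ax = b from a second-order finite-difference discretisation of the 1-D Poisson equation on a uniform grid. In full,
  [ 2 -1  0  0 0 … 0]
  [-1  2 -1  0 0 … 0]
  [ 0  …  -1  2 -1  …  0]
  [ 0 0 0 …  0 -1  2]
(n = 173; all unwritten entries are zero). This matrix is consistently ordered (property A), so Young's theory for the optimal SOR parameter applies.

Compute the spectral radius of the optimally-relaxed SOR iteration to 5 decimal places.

[ρ_J] n=173: ρ(B_J) = cos(π/(n+1)) = cos(π/174) = 0.99984.
√(1−ρ_J²) simplifies to sin(π/174) = 0.018054.
ω* = 2/(1+0.018054) = 1.96453
At ω = 1.96453 every |λ(B_ω)| = ω−1, so ρ_SOR = 0.96453.

ρ_SOR = 0.96453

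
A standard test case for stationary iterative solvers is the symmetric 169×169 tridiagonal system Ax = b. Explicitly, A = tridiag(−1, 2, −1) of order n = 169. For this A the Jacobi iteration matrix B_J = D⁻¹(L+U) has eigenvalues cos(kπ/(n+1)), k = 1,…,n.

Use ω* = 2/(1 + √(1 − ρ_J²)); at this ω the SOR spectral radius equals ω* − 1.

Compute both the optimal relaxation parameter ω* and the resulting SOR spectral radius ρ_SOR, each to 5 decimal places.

[ρ_J] n=169: ρ(B_J) = cos(π/(n+1)) = cos(π/170) = 0.99983.
root = sin(π/170) = 0.018479  (since 1−cos² = sin²).
ω* = 2 / (1 + 0.018479) = 2 / 1.018479 ≈ 1.96371.
ρ_SOR = ω* − 1 = 1.96371 − 1 = 0.96371.

ω* = 1.96371, ρ_SOR = 0.96371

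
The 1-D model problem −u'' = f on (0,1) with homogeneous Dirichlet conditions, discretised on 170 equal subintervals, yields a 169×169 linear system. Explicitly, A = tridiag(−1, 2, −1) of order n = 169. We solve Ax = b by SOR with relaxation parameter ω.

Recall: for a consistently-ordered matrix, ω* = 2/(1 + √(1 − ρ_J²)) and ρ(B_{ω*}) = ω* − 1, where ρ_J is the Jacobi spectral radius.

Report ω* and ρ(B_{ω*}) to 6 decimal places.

ω* = 1.963713, ρ_SOR = 0.963713

½·tridiag(1,0,1) at n=169: λ_k = cos(kπ/170); max |λ| at k=1 ⇒ ρ_J = cos(π/170) ≈ 0.999829.
1 − cos²(π/170) = sin²(π/170) ⇒ √(1−ρ_J²) = sin(π/170) = 0.0184789.
ω* = 2/(1+0.0184789) = 1.963713
and ρ(B_{ω*}) = 1.963713 − 1 = 0.963713.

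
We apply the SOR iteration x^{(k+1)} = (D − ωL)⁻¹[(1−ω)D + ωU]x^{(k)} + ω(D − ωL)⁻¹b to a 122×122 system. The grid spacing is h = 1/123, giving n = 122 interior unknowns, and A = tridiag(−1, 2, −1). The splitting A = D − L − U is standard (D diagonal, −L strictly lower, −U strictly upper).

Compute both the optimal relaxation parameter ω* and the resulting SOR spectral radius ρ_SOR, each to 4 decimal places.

ω* = 1.9502, ρ_SOR = 0.9502

ρ_J = max_k |cos(kπ/123)| = cos(π/123) = 0.9997
√(1 − cos²(π/123)) = sin(π/123) ≈ 0.02554.
So ω* = 2/1.02554 = 1.9502 (Young).
ρ_SOR = ω* − 1 = 1.9502 − 1 = 0.9502.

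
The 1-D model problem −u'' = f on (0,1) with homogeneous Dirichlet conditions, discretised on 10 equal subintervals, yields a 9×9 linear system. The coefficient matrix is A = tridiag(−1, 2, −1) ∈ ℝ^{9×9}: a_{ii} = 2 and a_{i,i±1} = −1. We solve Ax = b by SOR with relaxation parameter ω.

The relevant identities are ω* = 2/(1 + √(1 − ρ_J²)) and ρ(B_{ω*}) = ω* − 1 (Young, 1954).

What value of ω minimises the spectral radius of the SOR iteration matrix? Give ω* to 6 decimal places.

ω* = 1.527864

With n=9, ρ(Jacobi) = cos(π/10) = 0.951057.
√(1−ρ_J²) simplifies to sin(π/10) = 0.3090170.
Then 2/(1+√(1−ρ_J²)) = 2/(1+0.3090170); ω* = 2/1.3090170 = 1.527864.
and ρ(B_{ω*}) = 1.527864 − 1 = 0.527864.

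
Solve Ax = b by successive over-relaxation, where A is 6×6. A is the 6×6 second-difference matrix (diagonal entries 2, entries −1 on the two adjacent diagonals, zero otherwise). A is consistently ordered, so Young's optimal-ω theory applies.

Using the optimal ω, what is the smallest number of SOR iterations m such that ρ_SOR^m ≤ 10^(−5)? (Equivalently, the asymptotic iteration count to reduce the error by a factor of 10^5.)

m = 13

½·tridiag(1,0,1) at n=6: λ_k = cos(kπ/7); max |λ| at k=1 ⇒ ρ_J = cos(π/7) ≈ 0.9009689.
root = sin(π/7) = 0.4338837  (since 1−cos² = sin²).
ω* = 2/(1+0.4338837) = 1.3948133
[ρ_SOR] ω* − 1 = 0.3948133.
Need (0.3948133)^m ≤ 10^(−5): m ≥ 5·ln10/|ln 0.3948133| = 11.5129/0.929342 = 12.388 ⇒ m = 13.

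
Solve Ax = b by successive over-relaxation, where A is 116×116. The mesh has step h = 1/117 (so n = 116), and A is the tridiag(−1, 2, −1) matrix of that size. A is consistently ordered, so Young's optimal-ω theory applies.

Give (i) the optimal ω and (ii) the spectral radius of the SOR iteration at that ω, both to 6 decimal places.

B_J for the 116×116 system has eigenvalues cos(kπ/117); ρ_J = cos(π/117) = 0.999640.
√(1 − cos²(π/117)) = sin(π/117) ≈ 0.0268480.
Young: ω* = 2/(1+√(1−ρ_J²)) = 2/(1+0.0268480) = 2/1.0268480 = 1.947708.
ρ_SOR = ω* − 1 ≈ 0.947708.

ω* = 1.947708, ρ_SOR = 0.947708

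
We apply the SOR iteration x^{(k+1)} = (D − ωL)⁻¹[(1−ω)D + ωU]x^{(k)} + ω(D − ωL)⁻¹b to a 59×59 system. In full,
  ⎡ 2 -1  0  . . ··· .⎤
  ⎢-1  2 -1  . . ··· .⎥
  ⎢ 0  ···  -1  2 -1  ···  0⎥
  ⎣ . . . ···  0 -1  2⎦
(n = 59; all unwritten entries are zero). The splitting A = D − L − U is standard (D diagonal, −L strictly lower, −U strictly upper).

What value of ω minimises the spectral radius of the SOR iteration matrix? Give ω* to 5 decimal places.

ω* = 1.90053

n=59: λ(B_J) = 1 − λ(A)/2 = cos(kπ/60); k=1 gives ρ_J = 0.99863.
root = sin(π/60) = 0.052336  (since 1−cos² = sin²).
Young: ω* = 2/(1+√(1−ρ_J²)) = 2/(1+0.052336) = 2/1.052336 = 1.90053.
Hence ρ(B_{ω*}) = 1.90053 − 1 = 0.90053.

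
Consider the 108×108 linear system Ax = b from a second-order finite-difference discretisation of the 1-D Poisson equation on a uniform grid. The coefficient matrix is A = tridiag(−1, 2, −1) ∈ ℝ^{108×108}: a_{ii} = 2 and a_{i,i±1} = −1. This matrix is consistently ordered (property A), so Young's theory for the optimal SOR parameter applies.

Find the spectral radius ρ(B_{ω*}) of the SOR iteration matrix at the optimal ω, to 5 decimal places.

ρ_SOR = 0.94398

½·tridiag(1,0,1) at n=108: λ_k = cos(kπ/109); max |λ| at k=1 ⇒ ρ_J = cos(π/109) ≈ 0.99958.
√(1 − cos²(π/109)) = sin(π/109) ≈ 0.028818.
[ω*] 2 ÷ (1 + 0.028818) = 2 ÷ 1.028818 = 1.94398.
ρ_SOR = ω* − 1 = 1.94398 − 1 = 0.94398.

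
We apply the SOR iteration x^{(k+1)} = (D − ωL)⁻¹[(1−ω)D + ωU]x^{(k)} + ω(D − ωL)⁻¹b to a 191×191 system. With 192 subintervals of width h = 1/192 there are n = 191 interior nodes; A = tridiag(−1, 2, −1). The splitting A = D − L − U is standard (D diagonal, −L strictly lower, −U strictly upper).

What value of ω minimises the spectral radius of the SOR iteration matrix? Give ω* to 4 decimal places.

B_J for the 191×191 system has eigenvalues cos(kπ/192); ρ_J = cos(π/192) = 0.9999.
√(1 − cos²(π/192)) = sin(π/192) ≈ 0.01636.
ω* = 2/(1+0.01636) = 1.9678
ρ_SOR = ω* − 1 = 1.9678 − 1 = 0.9678.

ω* = 1.9678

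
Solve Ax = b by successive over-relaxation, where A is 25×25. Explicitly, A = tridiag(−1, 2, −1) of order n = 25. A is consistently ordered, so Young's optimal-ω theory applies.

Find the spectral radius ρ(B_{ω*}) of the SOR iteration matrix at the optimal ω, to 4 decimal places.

n=25: λ(B_J) = 1 − λ(A)/2 = cos(kπ/26); k=1 gives ρ_J = 0.9927.
root = sin(π/26) = 0.12054  (since 1−cos² = sin²).
Young: ω* = 2/(1+√(1−ρ_J²)) = 2/(1+0.12054) = 2/1.12054 = 1.7849.
ρ_SOR = ω* − 1 = 1.7849 − 1 = 0.7849.

ρ_SOR = 0.7849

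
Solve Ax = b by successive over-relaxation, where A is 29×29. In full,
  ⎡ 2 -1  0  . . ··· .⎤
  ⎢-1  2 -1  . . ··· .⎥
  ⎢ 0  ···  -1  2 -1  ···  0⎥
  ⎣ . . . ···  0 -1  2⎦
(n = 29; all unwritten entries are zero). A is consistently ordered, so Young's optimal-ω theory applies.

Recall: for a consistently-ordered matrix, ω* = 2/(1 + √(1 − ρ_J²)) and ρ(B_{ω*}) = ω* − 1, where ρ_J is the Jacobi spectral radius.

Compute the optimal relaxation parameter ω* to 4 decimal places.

ω* = 1.8107

ρ_J = max_k |cos(kπ/30)| = cos(π/30) = 0.9945
√(1−ρ_J²) = |sin(π/30)| = 0.10453
ω* = 2/(1+0.10453) = 1.8107
[ρ_SOR] ω* − 1 = 0.8107.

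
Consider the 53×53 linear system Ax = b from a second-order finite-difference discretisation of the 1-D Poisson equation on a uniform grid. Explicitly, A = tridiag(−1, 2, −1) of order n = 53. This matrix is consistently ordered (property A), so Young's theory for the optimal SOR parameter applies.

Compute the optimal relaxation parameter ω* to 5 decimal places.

ρ_J = max_k |cos(kπ/54)| = cos(π/54) = 0.99831
1 − cos²(π/54) = sin²(π/54) ⇒ √(1−ρ_J²) = sin(π/54) = 0.058145.
Young: ω* = 2/(1+√(1−ρ_J²)) = 2/(1+0.058145) = 2/1.058145 = 1.89010.
[ρ_SOR] ω* − 1 = 0.89010.

ω* = 1.89010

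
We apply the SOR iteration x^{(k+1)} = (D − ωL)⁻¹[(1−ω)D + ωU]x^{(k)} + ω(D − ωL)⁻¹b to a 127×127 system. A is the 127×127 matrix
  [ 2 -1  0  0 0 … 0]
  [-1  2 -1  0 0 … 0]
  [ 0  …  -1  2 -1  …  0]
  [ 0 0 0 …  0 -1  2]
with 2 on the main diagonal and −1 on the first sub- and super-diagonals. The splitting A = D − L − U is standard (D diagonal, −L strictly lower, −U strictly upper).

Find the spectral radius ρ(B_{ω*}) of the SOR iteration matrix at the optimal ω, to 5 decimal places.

ρ_SOR = 0.95209

With n=127, ρ(Jacobi) = cos(π/128) = 0.99970.
√(1−ρ_J²) simplifies to sin(π/128) = 0.024541.
ω* = 2/(1+0.024541) = 1.95209
ρ_SOR = ω* − 1 ≈ 0.95209.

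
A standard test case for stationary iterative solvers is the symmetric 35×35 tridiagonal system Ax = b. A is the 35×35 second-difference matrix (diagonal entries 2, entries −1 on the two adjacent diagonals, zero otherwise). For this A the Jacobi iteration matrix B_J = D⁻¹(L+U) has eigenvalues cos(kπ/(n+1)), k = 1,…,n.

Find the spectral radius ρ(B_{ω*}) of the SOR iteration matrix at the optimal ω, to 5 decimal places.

ρ_SOR = 0.83966

B_J for the 35×35 system has eigenvalues cos(kπ/36); ρ_J = cos(π/36) = 0.99619.
√(1−ρ_J²) = |sin(π/36)| = 0.087156
ω* = 2/(1+0.087156) = 1.83966
Hence ρ(B_{ω*}) = 1.83966 − 1 = 0.83966.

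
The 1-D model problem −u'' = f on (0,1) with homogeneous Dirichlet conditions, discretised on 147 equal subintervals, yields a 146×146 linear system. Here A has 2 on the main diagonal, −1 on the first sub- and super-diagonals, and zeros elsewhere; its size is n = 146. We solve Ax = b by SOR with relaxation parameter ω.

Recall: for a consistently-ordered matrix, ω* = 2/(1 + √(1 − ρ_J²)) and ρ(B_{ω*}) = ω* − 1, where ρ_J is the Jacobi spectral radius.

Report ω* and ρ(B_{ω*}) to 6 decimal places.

With n=146, ρ(Jacobi) = cos(π/147) = 0.999772.
1 − cos²(π/147) = sin²(π/147) ⇒ √(1−ρ_J²) = sin(π/147) = 0.0213698.
ω* = 2 / (1 + 0.0213698) = 2 / 1.0213698 ≈ 1.958155.
ρ_SOR = ω* − 1 = 1.958155 − 1 = 0.958155.

ω* = 1.958155, ρ_SOR = 0.958155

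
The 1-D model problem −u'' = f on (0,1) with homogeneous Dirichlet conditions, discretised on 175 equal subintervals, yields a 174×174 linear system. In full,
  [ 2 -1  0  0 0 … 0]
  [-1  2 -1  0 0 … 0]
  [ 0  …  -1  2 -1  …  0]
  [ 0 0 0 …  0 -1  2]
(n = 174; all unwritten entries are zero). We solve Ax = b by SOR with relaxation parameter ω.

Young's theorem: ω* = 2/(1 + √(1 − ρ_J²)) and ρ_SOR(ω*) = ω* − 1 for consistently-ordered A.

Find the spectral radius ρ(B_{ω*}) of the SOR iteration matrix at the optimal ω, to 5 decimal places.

[ρ_J] n=174: ρ(B_J) = cos(π/(n+1)) = cos(π/175) = 0.99984.
1 − cos²(π/175) = sin²(π/175) ⇒ √(1−ρ_J²) = sin(π/175) = 0.017951.
ω* = 2/(1+0.017951) = 1.96473
At ω = 1.96473 every |λ(B_ω)| = ω−1, so ρ_SOR = 0.96473.

ρ_SOR = 0.96473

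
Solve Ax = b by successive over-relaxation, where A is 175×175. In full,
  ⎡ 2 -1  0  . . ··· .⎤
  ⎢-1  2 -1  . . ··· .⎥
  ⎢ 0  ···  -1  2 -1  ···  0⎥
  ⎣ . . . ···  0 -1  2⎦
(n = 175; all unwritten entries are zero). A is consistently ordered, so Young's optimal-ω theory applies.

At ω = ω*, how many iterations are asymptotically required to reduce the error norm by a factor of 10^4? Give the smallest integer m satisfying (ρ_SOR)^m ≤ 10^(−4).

m = 258

n=175: λ(B_J) = 1 − λ(A)/2 = cos(kπ/176); k=1 gives ρ_J = 0.9998407.
root = sin(π/176) = 0.0178490  (since 1−cos² = sin²).
Young: ω* = 2/(1+√(1−ρ_J²)) = 2/(1+0.0178490) = 2/1.0178490 = 1.9649280.
Hence ρ(B_{ω*}) = 1.9649280 − 1 = 0.9649280.
4·ln10 = 9.21034; −ln(0.9649280) = 0.0357018; m = ⌈9.21034/0.0357018⌉ = ⌈257.980⌉ = 258.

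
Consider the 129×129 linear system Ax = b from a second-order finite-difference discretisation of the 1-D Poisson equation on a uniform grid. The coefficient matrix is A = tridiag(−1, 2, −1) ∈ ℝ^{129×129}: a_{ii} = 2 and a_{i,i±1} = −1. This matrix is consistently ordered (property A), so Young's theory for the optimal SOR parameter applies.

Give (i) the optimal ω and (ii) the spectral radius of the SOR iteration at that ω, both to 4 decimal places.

ρ_J = max_k |cos(kπ/130)| = cos(π/130) = 0.9997
√(1−ρ_J²) = |sin(π/130)| = 0.02416
Young: ω* = 2/(1+√(1−ρ_J²)) = 2/(1+0.02416) = 2/1.02416 = 1.9528.
and ρ(B_{ω*}) = 1.9528 − 1 = 0.9528.

ω* = 1.9528, ρ_SOR = 0.9528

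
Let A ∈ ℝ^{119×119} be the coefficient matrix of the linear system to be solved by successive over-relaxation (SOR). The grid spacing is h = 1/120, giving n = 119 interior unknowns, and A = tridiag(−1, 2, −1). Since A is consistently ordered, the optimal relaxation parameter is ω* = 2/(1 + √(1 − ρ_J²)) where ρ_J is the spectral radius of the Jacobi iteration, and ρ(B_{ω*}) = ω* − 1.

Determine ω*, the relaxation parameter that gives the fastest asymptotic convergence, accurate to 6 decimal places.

n=119: λ(B_J) = 1 − λ(A)/2 = cos(kπ/120); k=1 gives ρ_J = 0.999657.
√(1−ρ_J²) simplifies to sin(π/120) = 0.0261769.
ω* = 2 / (1 + 0.0261769) = 2 / 1.0261769 ≈ 1.948982.
At ω = 1.948982 every |λ(B_ω)| = ω−1, so ρ_SOR = 0.948982.

ω* = 1.948982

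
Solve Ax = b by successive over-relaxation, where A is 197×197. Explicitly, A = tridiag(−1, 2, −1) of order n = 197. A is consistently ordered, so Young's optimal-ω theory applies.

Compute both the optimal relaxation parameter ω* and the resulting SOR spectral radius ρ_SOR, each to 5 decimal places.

With n=197, ρ(Jacobi) = cos(π/198) = 0.99987.
√(1−ρ_J²) = |sin(π/198)| = 0.015866
Then 2/(1+√(1−ρ_J²)) = 2/(1+0.015866); ω* = 2/1.015866 = 1.96876.
At ω = 1.96876 every |λ(B_ω)| = ω−1, so ρ_SOR = 0.96876.

ω* = 1.96876, ρ_SOR = 0.96876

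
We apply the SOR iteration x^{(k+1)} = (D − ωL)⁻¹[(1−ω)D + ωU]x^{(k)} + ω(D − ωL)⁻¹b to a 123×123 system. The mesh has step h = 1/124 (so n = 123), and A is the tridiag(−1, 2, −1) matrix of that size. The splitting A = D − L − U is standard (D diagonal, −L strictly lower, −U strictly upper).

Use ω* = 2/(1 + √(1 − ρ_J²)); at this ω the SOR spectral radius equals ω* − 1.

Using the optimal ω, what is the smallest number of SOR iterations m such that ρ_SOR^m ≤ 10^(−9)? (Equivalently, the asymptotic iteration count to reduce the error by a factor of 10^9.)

m = 409

[ρ_J] n=123: ρ(B_J) = cos(π/(n+1)) = cos(π/124) = 0.9996791.
root = sin(π/124) = 0.0253327  (since 1−cos² = sin²).
Then 2/(1+√(1−ρ_J²)) = 2/(1+0.0253327); ω* = 2/1.0253327 = 1.9505864.
At ω = 1.9505864 every |λ(B_ω)| = ω−1, so ρ_SOR = 0.9505864.
For 9 digits: m = 9·ln10 / (−ln 0.9505864) = 20.7233/0.0506762 = 408.936; round up → m = 409.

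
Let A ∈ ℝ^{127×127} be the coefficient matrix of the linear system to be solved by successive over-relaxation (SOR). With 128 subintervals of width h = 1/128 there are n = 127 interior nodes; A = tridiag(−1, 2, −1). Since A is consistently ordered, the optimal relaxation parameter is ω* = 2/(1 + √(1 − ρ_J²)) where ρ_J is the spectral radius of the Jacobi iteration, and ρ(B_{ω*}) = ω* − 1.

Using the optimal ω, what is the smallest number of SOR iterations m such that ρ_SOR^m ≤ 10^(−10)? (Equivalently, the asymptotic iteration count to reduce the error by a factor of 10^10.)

m = 470

With n=127, ρ(Jacobi) = cos(π/128) = 0.9996988.
root = sin(π/128) = 0.0245412  (since 1−cos² = sin²).
So ω* = 2/1.0245412 = 1.9520933 (Young).
ρ(B_{ω*}) = ω*−1 = 0.9520933
(0.9520933)^m ≤ 10^{−10}  ⇒  m·ln(0.9520933) ≤ −10·ln10  ⇒  m ≥ 469.034  ⇒  m = 470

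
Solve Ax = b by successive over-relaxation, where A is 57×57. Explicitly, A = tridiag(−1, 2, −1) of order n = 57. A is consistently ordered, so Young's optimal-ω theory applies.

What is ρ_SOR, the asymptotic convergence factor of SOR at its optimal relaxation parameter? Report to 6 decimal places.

ρ_SOR = 0.897283

ρ_J = max_k |cos(kπ/58)| = cos(π/58) = 0.998533
root = sin(π/58) = 0.0541389  (since 1−cos² = sin²).
ω* = 2/(1 + 0.0541389) = 2/1.0541389 = 1.897283.
At ω = 1.897283 every |λ(B_ω)| = ω−1, so ρ_SOR = 0.897283.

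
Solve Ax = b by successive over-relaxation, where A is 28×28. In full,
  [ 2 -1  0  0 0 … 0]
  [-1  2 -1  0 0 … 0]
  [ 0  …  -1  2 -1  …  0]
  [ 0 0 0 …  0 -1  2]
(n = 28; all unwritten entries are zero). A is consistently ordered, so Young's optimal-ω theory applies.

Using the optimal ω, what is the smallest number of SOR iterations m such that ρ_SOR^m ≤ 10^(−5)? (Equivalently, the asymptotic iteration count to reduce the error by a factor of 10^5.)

m = 54

ρ_J = max_k |cos(kπ/29)| = cos(π/29) = 0.9941380
√(1−ρ_J²) = |sin(π/29)| = 0.1081190
ω* = 2/(1+0.1081190) = 1.8048603
ρ(B_{ω*}) = ω*−1 = 0.8048603
Need (0.8048603)^m ≤ 10^(−5): m ≥ 5·ln10/|ln 0.8048603| = 11.5129/0.217087 = 53.034 ⇒ m = 54.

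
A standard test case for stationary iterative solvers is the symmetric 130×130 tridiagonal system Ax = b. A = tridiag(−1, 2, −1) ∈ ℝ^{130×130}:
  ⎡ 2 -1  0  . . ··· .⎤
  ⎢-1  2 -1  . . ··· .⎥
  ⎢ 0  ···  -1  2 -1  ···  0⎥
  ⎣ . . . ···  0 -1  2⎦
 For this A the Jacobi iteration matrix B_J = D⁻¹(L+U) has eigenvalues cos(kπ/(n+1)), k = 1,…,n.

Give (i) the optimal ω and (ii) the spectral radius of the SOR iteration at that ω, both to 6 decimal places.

[ρ_J] n=130: ρ(B_J) = cos(π/(n+1)) = cos(π/131) = 0.999712.
√(1−ρ_J²) simplifies to sin(π/131) = 0.0239793.
Young: ω* = 2/(1+√(1−ρ_J²)) = 2/(1+0.0239793) = 2/1.0239793 = 1.953164.
At ω = 1.953164 every |λ(B_ω)| = ω−1, so ρ_SOR = 0.953164.

ω* = 1.953164, ρ_SOR = 0.953164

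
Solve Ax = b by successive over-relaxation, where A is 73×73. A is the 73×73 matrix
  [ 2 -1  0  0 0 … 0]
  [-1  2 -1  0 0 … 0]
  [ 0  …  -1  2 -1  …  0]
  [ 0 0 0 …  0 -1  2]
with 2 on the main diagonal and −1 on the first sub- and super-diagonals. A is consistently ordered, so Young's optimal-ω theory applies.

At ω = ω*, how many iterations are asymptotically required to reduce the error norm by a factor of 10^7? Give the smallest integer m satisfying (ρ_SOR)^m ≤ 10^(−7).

m = 190

With n=73, ρ(Jacobi) = cos(π/74) = 0.9990990.
root = sin(π/74) = 0.0424412  (since 1−cos² = sin²).
[ω*] 2 ÷ (1 + 0.0424412) = 2 ÷ 1.0424412 = 1.9185734.
[ρ_SOR] ω* − 1 = 0.9185734.
m ≥ 7·ln10 / (−ln 0.9185734) = 189.773; smallest integer m = 190.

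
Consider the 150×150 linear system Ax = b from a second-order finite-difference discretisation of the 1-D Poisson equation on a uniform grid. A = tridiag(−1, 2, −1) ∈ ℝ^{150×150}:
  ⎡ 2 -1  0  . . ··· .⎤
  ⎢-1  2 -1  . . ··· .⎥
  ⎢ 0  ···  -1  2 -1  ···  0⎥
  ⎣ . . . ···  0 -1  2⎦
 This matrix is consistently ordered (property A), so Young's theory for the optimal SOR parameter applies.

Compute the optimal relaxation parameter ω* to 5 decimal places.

ω* = 1.95924

spectrum of D⁻¹(L+U) = {cos(kπ/151) : 1≤k≤150}; ρ_J = cos(π/151) = 0.99978.
root = sin(π/151) = 0.020804  (since 1−cos² = sin²).
ω* = 2/(1+0.020804) = 1.95924
[ρ_SOR] ω* − 1 = 0.95924.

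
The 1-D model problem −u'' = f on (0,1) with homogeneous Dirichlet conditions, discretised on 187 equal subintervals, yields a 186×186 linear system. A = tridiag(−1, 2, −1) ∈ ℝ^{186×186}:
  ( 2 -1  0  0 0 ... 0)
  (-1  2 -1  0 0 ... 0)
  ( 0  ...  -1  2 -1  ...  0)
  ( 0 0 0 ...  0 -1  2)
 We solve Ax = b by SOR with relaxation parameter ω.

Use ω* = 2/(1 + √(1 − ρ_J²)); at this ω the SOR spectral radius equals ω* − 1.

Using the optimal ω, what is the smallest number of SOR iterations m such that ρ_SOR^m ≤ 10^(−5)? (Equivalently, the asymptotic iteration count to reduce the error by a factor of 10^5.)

[ρ_J] n=186: ρ(B_J) = cos(π/(n+1)) = cos(π/187) = 0.9998589.
1 − cos²(π/187) = sin²(π/187) ⇒ √(1−ρ_J²) = sin(π/187) = 0.0167992.
ω* = 2/(1+0.0167992) = 1.9669567
Hence ρ(B_{ω*}) = 1.9669567 − 1 = 0.9669567.
m ≥ 5·ln10 / (−ln 0.9669567) = 342.630; smallest integer m = 343.

m = 343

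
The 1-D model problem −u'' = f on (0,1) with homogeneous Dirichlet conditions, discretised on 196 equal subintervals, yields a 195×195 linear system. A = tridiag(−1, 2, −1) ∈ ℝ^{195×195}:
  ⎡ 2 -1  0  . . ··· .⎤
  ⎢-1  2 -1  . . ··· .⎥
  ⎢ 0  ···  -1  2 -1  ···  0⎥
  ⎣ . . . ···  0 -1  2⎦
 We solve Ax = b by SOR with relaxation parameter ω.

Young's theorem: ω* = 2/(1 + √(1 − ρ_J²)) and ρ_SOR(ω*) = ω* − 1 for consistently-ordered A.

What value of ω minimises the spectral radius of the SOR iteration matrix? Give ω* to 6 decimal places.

With n=195, ρ(Jacobi) = cos(π/196) = 0.999872.
root = sin(π/196) = 0.0160278  (since 1−cos² = sin²).
[ω*] 2 ÷ (1 + 0.0160278) = 2 ÷ 1.0160278 = 1.968450.
At ω = 1.968450 every |λ(B_ω)| = ω−1, so ρ_SOR = 0.968450.

ω* = 1.968450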